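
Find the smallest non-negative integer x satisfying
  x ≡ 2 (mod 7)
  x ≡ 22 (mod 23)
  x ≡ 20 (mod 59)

4622

The moduli are pairwise coprime; N = 7·23·59 = 9499.
N/7 = 1357; 1357 ≡ 6 (mod 7); 6·6 ≡ 1, so inverse 6.
N/23 = 413; 413 ≡ 22 (mod 23); 22·22 ≡ 1, so inverse 22.
N/59 = 161; 161 ≡ 43 (mod 59); 43·11 ≡ 1, so inverse 11.
x ≡ 2·1357·6 + 22·413·22 + 20·161·11 = 251596.
251596 mod 9499 = 4622.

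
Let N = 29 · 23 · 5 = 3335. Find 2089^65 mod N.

Mod 29: 2089 ≡ 1; by Fermat, exponent reduces to 65 mod 28 = 9; 1^9 ≡ 1 (mod 29).
Mod 23: 2089 ≡ 19; by Fermat, exponent reduces to 65 mod 22 = 21; 19^21 ≡ 17 (mod 23).
Mod 5: 2089 ≡ 4; by Fermat, exponent reduces to 65 mod 4 = 1; 4^1 ≡ 4 (mod 5).
Combine by CRT: x ≡ 1 (mod 29), x ≡ 17 (mod 23), x ≡ 4 (mod 5) ⇒ x ≡ 2524 (mod 3335).

2524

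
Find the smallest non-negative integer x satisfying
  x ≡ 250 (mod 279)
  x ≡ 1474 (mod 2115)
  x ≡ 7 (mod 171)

gcd(279, 2115) = 9 and 9 | (1474 − 250), so the pair is consistent; merging gives x ≡ 43774 (mod 65565), where 65565 = lcm(279, 2115).
gcd(65565, 171) = 9 and 9 | (7 − 43774), so the pair is consistent; merging gives x ≡ 830554 (mod 1245735), where 1245735 = lcm(65565, 171).
The solution is unique modulo lcm(279, 2115, 171) = 1245735.

830554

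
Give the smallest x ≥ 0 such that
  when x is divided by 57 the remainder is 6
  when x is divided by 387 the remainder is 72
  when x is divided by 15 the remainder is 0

Combine the congruences pairwise.
gcd(57, 387) = 3 and 3 | (72 − 6), so the pair is consistent; merging gives x ≡ 5877 (mod 7353), where 7353 = lcm(57, 387).
gcd(7353, 15) = 3 and 3 | (0 − 5877), so the pair is consistent; merging gives x ≡ 13230 (mod 36765), where 36765 = lcm(7353, 15).
The solution is unique modulo lcm(57, 387, 15) = 36765.

13230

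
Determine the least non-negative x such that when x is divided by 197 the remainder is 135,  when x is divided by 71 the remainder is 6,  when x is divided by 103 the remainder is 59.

527110

Combine the congruences pairwise.
From x ≡ 135 (mod 197) write x = 135 + 197t. Substituting into x ≡ 6 (mod 71) gives 197t ≡ 13 (mod 71), and since 55⁻¹ ≡ 31 (mod 71), t ≡ 48. Hence x ≡ 135 + 197·48 = 9591 (mod 13987).
From x ≡ 9591 (mod 13987) write x = 9591 + 13987t. Substituting into x ≡ 59 (mod 103) gives 13987t ≡ 47 (mod 103), and since 82⁻¹ ≡ 49 (mod 103), t ≡ 37. Hence x ≡ 9591 + 13987·37 = 527110 (mod 1440661).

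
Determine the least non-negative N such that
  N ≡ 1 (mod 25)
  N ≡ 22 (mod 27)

76

From N ≡ 1 (mod 25) write N = 1 + 25t. Substituting into N ≡ 22 (mod 27) gives 25t ≡ 21 (mod 27), and since 25⁻¹ ≡ 13 (mod 27), t ≡ 3. Hence N ≡ 1 + 25·3 = 76 (mod 675).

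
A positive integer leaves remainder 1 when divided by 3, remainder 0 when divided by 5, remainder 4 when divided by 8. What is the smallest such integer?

The moduli are pairwise coprime; N = 3·5·8 = 120.
N/3 = 40; 40 ≡ 1 (mod 3), inverse 1.
N/5 = 24; 24 ≡ 4 (mod 5); 4·4 ≡ 1, so inverse 4.
N/8 = 15; 15 ≡ 7 (mod 8); 7·7 ≡ 1, so inverse 7.
a ≡ 1·40·1 + 0·24·4 + 4·15·7 = 460.
460 mod 120 = 100.

100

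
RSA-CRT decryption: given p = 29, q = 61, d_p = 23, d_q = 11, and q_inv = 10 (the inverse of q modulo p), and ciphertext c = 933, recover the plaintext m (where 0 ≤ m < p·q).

1657

m₁ = c^(d_p) mod p: c ≡ 5 (mod 29), and 5^23 mod 29 = 4.
m₂ = c^(d_q) mod q: c ≡ 18 (mod 61), and 18^11 mod 61 = 10.
h = q_inv·(m₁ − m₂) mod p = 10·(4 − 10) mod 29 = 27.
m = m₂ + h·q = 10 + 27·61 = 1657.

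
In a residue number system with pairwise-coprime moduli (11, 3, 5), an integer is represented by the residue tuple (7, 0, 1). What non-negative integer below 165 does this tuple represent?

Combine the congruences pairwise.
From x ≡ 7 (mod 11) write x = 7 + 11t. Substituting into x ≡ 0 (mod 3) gives 11t ≡ 2 (mod 3), and since 2⁻¹ ≡ 2 (mod 3), t ≡ 1. Hence x ≡ 7 + 11·1 = 18 (mod 33).
From x ≡ 18 (mod 33) write x = 18 + 33t. Substituting into x ≡ 1 (mod 5) gives 33t ≡ 3 (mod 5), and since 3⁻¹ ≡ 2 (mod 5), t ≡ 1. Hence x ≡ 18 + 33·1 = 51 (mod 165).

51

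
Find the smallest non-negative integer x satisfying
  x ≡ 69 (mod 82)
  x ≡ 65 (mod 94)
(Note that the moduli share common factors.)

1381

gcd(82, 94) = 2 and 2 | (65 − 69), so the pair is consistent; merging gives x ≡ 1381 (mod 3854), where 3854 = lcm(82, 94).
The solution is unique modulo lcm(82, 94) = 3854.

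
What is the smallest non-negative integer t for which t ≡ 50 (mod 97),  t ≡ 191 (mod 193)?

From t ≡ 50 (mod 97) write t = 50 + 97s. Substituting into t ≡ 191 (mod 193) gives 97s ≡ 141 (mod 193), and since 97⁻¹ ≡ 2 (mod 193), s ≡ 89. Hence t ≡ 50 + 97·89 = 8683 (mod 18721).

8683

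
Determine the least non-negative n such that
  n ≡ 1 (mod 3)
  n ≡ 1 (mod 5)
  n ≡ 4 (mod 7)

The moduli are pairwise coprime; M = 3·5·7 = 105.
M/3 = 35; 35 ≡ 2 (mod 3); 2·2 ≡ 1, so inverse 2.
M/5 = 21; 21 ≡ 1 (mod 5), inverse 1.
M/7 = 15; 15 ≡ 1 (mod 7), inverse 1.
n ≡ 1·35·2 + 1·21·1 + 4·15·1 = 151.
151 mod 105 = 46.

46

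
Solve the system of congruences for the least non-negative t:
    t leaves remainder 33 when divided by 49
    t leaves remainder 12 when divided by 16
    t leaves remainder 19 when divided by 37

The moduli are pairwise coprime; N = 49·16·37 = 29008.
N/49 = 592; 592 ≡ 4 (mod 49); 4·37 ≡ 1, so inverse 37.
N/16 = 1813; 1813 ≡ 5 (mod 16); 5·13 ≡ 1, so inverse 13.
N/37 = 784; 784 ≡ 7 (mod 37); 7·16 ≡ 1, so inverse 16.
t ≡ 33·592·37 + 12·1813·13 + 19·784·16 = 1243996.
1243996 mod 29008 = 25660.

25660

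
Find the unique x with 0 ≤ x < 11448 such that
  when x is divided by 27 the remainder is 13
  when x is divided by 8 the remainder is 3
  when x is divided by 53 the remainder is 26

715

From x ≡ 13 (mod 27) write x = 13 + 27t. Substituting into x ≡ 3 (mod 8) gives 27t ≡ 6 (mod 8), and since 3⁻¹ ≡ 3 (mod 8), t ≡ 2. Hence x ≡ 13 + 27·2 = 67 (mod 216).
From x ≡ 67 (mod 216) write x = 67 + 216t. Substituting into x ≡ 26 (mod 53) gives 216t ≡ 12 (mod 53), and since 4⁻¹ ≡ 40 (mod 53), t ≡ 3. Hence x ≡ 67 + 216·3 = 715 (mod 11448).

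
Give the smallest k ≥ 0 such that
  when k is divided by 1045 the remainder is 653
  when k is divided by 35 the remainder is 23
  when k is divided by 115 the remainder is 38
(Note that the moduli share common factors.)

44543

gcd(1045, 35) = 5 and 5 | (23 − 653), so the pair is consistent; merging gives k ≡ 653 (mod 7315), where 7315 = lcm(1045, 35).
gcd(7315, 115) = 5 and 5 | (38 − 653), so the pair is consistent; merging gives k ≡ 44543 (mod 168245), where 168245 = lcm(7315, 115).
The solution is unique modulo lcm(1045, 35, 115) = 168245.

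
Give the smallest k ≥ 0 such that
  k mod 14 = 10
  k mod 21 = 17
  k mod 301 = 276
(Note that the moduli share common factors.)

878

gcd(14, 21) = 7 and 7 | (17 − 10), so the pair is consistent; merging gives k ≡ 38 (mod 42), where 42 = lcm(14, 21).
gcd(42, 301) = 7 and 7 | (276 − 38), so the pair is consistent; merging gives k ≡ 878 (mod 1806), where 1806 = lcm(42, 301).
The solution is unique modulo lcm(14, 21, 301) = 1806.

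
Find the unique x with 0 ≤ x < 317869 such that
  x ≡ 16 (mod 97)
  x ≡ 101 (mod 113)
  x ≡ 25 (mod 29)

13887

The moduli are pairwise coprime; N = 97·113·29 = 317869.
N/97 = 3277; 3277 ≡ 76 (mod 97); 76·60 ≡ 1, so inverse 60.
N/113 = 2813; 2813 ≡ 101 (mod 113); 101·47 ≡ 1, so inverse 47.
N/29 = 10961; 10961 ≡ 28 (mod 29); 28·28 ≡ 1, so inverse 28.
x ≡ 16·3277·60 + 101·2813·47 + 25·10961·28 = 24171931.
24171931 mod 317869 = 13887.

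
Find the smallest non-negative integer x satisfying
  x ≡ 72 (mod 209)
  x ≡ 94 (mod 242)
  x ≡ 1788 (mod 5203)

gcd(209, 242) = 11 and 11 | (94 − 72), so the pair is consistent; merging gives x ≡ 2998 (mod 4598), where 4598 = lcm(209, 242).
gcd(4598, 5203) = 121 and 121 | (1788 − 2998), so the pair is consistent; merging gives x ≡ 12194 (mod 197714), where 197714 = lcm(4598, 5203).
The solution is unique modulo lcm(209, 242, 5203) = 197714.

12194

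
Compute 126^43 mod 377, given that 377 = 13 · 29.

Mod 13: 126 ≡ 9; by Fermat, exponent reduces to 43 mod 12 = 7; 9^7 ≡ 9 (mod 13).
Mod 29: 126 ≡ 10; by Fermat, exponent reduces to 43 mod 28 = 15; 10^15 ≡ 19 (mod 29).
Combine by CRT: x ≡ 9 (mod 13), x ≡ 19 (mod 29) ⇒ x ≡ 48 (mod 377).

48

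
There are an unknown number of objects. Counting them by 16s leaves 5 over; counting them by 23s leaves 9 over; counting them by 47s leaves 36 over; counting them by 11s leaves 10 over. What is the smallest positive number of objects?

22549

Combine the congruences pairwise.
From N ≡ 5 (mod 16) write N = 5 + 16t. Substituting into N ≡ 9 (mod 23) gives 16t ≡ 4 (mod 23), and since 16⁻¹ ≡ 13 (mod 23), t ≡ 6. Hence N ≡ 5 + 16·6 = 101 (mod 368).
From N ≡ 101 (mod 368) write N = 101 + 368t. Substituting into N ≡ 36 (mod 47) gives 368t ≡ 29 (mod 47), and since 39⁻¹ ≡ 41 (mod 47), t ≡ 14. Hence N ≡ 101 + 368·14 = 5253 (mod 17296).
From N ≡ 5253 (mod 17296) write N = 5253 + 17296t. Substituting into N ≡ 10 (mod 11) gives 17296t ≡ 4 (mod 11), and since 4⁻¹ ≡ 3 (mod 11), t ≡ 1. Hence N ≡ 5253 + 17296·1 = 22549 (mod 190256).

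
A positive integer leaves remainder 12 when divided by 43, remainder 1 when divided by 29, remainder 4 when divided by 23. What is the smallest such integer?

From N ≡ 12 (mod 43) write N = 12 + 43t. Substituting into N ≡ 1 (mod 29) gives 43t ≡ 18 (mod 29), and since 14⁻¹ ≡ 27 (mod 29), t ≡ 22. Hence N ≡ 12 + 43·22 = 958 (mod 1247).
From N ≡ 958 (mod 1247) write N = 958 + 1247t. Substituting into N ≡ 4 (mod 23) gives 1247t ≡ 12 (mod 23), and since 5⁻¹ ≡ 14 (mod 23), t ≡ 7. Hence N ≡ 958 + 1247·7 = 9687 (mod 28681).

9687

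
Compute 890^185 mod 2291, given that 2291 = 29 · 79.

808

Mod 29: 890 ≡ 20; by Fermat, exponent reduces to 185 mod 28 = 17; 20^17 ≡ 25 (mod 29).
Mod 79: 890 ≡ 21; by Fermat, exponent reduces to 185 mod 78 = 29; 21^29 ≡ 18 (mod 79).
Combine by CRT: x ≡ 25 (mod 29), x ≡ 18 (mod 79) ⇒ x ≡ 808 (mod 2291).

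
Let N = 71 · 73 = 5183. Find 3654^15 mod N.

Mod 71: 3654 ≡ 33; 33^15 ≡ 23 (mod 71).
Mod 73: 3654 ≡ 4; 4^15 ≡ 8 (mod 73).
Combine by CRT: x ≡ 23 (mod 71), x ≡ 8 (mod 73) ⇒ x ≡ 3147 (mod 5183).

3147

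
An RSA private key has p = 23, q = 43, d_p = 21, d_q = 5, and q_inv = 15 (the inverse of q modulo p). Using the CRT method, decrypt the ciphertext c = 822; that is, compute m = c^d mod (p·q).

502

m₁ = c^(d_p) mod p: c ≡ 17 (mod 23), and 17^21 mod 23 = 19.
m₂ = c^(d_q) mod q: c ≡ 5 (mod 43), and 5^5 mod 43 = 29.
h = q_inv·(m₁ − m₂) mod p = 15·(19 − 29) mod 23 = 11.
m = m₂ + h·q = 29 + 11·43 = 502.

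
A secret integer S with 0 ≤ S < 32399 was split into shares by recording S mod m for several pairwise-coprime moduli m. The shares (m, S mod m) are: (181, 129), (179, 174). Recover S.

20401

Combine the congruences pairwise.
From S ≡ 129 (mod 181) write S = 129 + 181t. Substituting into S ≡ 174 (mod 179) gives 181t ≡ 45 (mod 179), and since 2⁻¹ ≡ 90 (mod 179), t ≡ 112. Hence S ≡ 129 + 181·112 = 20401 (mod 32399).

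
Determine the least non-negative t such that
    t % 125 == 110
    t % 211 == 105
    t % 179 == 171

3524860

Combine the congruences pairwise.
From t ≡ 110 (mod 125) write t = 110 + 125s. Substituting into t ≡ 105 (mod 211) gives 125s ≡ 206 (mod 211), and since 125⁻¹ ≡ 184 (mod 211), s ≡ 135. Hence t ≡ 110 + 125·135 = 16985 (mod 26375).
From t ≡ 16985 (mod 26375) write t = 16985 + 26375s. Substituting into t ≡ 171 (mod 179) gives 26375s ≡ 12 (mod 179), and since 62⁻¹ ≡ 26 (mod 179), s ≡ 133. Hence t ≡ 16985 + 26375·133 = 3524860 (mod 4721125).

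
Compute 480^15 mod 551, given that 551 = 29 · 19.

45

Mod 29: 480 ≡ 16; 16^15 ≡ 16 (mod 29).
Mod 19: 480 ≡ 5; 5^15 ≡ 7 (mod 19).
Combine by CRT: x ≡ 16 (mod 29), x ≡ 7 (mod 19) ⇒ x ≡ 45 (mod 551).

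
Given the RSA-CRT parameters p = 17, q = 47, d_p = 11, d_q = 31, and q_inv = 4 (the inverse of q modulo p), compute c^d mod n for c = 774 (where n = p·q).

m₁ = c^(d_p) mod p: c ≡ 9 (mod 17), and 9^11 mod 17 = 15.
m₂ = c^(d_q) mod q: c ≡ 22 (mod 47), and 22^31 mod 47 = 30.
h = q_inv·(m₁ − m₂) mod p = 4·(15 − 30) mod 17 = 8.
m = m₂ + h·q = 30 + 8·47 = 406.

406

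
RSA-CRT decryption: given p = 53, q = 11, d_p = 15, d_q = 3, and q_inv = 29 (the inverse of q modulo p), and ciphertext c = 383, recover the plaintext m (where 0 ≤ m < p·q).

344

m₁ = c^(d_p) mod p: c ≡ 12 (mod 53), and 12^15 mod 53 = 26.
m₂ = c^(d_q) mod q: c ≡ 9 (mod 11), and 9^3 mod 11 = 3.
h = q_inv·(m₁ − m₂) mod p = 29·(26 − 3) mod 53 = 31.
m = m₂ + h·q = 3 + 31·11 = 344.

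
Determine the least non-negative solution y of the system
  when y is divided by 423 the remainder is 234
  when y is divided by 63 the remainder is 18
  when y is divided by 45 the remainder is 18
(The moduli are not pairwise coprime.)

14193

gcd(423, 63) = 9 and 9 | (18 − 234), so the pair is consistent; merging gives y ≡ 2349 (mod 2961), where 2961 = lcm(423, 63).
gcd(2961, 45) = 9 and 9 | (18 − 2349), so the pair is consistent; merging gives y ≡ 14193 (mod 14805), where 14805 = lcm(2961, 45).
The solution is unique modulo lcm(423, 63, 45) = 14805.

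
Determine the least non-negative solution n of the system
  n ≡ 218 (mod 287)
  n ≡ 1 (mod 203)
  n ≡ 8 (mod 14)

gcd(287, 203) = 7 and 7 | (1 − 218), so the pair is consistent; merging gives n ≡ 7106 (mod 8323), where 8323 = lcm(287, 203).
gcd(8323, 14) = 7 and 7 | (8 − 7106), so the pair is consistent; merging gives n ≡ 7106 (mod 16646), where 16646 = lcm(8323, 14).
The solution is unique modulo lcm(287, 203, 14) = 16646.

7106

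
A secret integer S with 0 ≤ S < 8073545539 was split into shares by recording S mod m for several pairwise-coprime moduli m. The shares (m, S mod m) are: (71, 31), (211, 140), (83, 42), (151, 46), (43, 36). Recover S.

Combine the congruences pairwise.
From S ≡ 31 (mod 71) write S = 31 + 71t. Substituting into S ≡ 140 (mod 211) gives 71t ≡ 109 (mod 211), and since 71⁻¹ ≡ 107 (mod 211), t ≡ 58. Hence S ≡ 31 + 71·58 = 4149 (mod 14981).
From S ≡ 4149 (mod 14981) write S = 4149 + 14981t. Substituting into S ≡ 42 (mod 83) gives 14981t ≡ 43 (mod 83), and since 41⁻¹ ≡ 81 (mod 83), t ≡ 80. Hence S ≡ 4149 + 14981·80 = 1202629 (mod 1243423).
From S ≡ 1202629 (mod 1243423) write S = 1202629 + 1243423t. Substituting into S ≡ 46 (mod 151) gives 1243423t ≡ 132 (mod 151), and since 89⁻¹ ≡ 56 (mod 151), t ≡ 144. Hence S ≡ 1202629 + 1243423·144 = 180255541 (mod 187756873).
From S ≡ 180255541 (mod 187756873) write S = 180255541 + 187756873t. Substituting into S ≡ 36 (mod 43) gives 187756873t ≡ 22 (mod 43), and since 39⁻¹ ≡ 32 (mod 43), t ≡ 16. Hence S ≡ 180255541 + 187756873·16 = 3184365509 (mod 8073545539).

3184365509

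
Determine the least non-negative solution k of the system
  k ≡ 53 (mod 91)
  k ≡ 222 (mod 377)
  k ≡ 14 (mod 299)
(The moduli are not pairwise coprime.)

Combine the congruences pairwise.
gcd(91, 377) = 13 and 13 | (222 − 53), so the pair is consistent; merging gives k ≡ 599 (mod 2639), where 2639 = lcm(91, 377).
gcd(2639, 299) = 13 and 13 | (14 − 599), so the pair is consistent; merging gives k ≡ 45462 (mod 60697), where 60697 = lcm(2639, 299).
The solution is unique modulo lcm(91, 377, 299) = 60697.

45462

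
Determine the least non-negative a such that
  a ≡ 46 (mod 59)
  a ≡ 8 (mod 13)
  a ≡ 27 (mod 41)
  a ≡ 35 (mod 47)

Combine the congruences pairwise.
From a ≡ 46 (mod 59) write a = 46 + 59t. Substituting into a ≡ 8 (mod 13) gives 59t ≡ 1 (mod 13), and since 7⁻¹ ≡ 2 (mod 13), t ≡ 2. Hence a ≡ 46 + 59·2 = 164 (mod 767).
From a ≡ 164 (mod 767) write a = 164 + 767t. Substituting into a ≡ 27 (mod 41) gives 767t ≡ 27 (mod 41), and since 29⁻¹ ≡ 17 (mod 41), t ≡ 8. Hence a ≡ 164 + 767·8 = 6300 (mod 31447).
From a ≡ 6300 (mod 31447) write a = 6300 + 31447t. Substituting into a ≡ 35 (mod 47) gives 31447t ≡ 33 (mod 47), and since 4⁻¹ ≡ 12 (mod 47), t ≡ 20. Hence a ≡ 6300 + 31447·20 = 635240 (mod 1478009).

635240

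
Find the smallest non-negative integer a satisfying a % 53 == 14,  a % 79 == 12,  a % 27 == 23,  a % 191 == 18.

The moduli are pairwise coprime; N = 53·79·27·191 = 21592359.
N/53 = 407403; 407403 ≡ 45 (mod 53); 45·33 ≡ 1, so inverse 33.
N/79 = 273321; 273321 ≡ 60 (mod 79); 60·54 ≡ 1, so inverse 54.
N/27 = 799717; 799717 ≡ 4 (mod 27); 4·7 ≡ 1, so inverse 7.
N/191 = 113049; 113049 ≡ 168 (mod 191); 168·83 ≡ 1, so inverse 83.
a ≡ 14·407403·33 + 12·273321·54 + 23·799717·7 + 18·113049·83 = 662981837.
662981837 mod 21592359 = 15211067.

15211067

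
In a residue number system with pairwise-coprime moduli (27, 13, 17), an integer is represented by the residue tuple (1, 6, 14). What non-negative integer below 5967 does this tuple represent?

3295

From x ≡ 1 (mod 27) write x = 1 + 27t. Substituting into x ≡ 6 (mod 13) gives 27t ≡ 5 (mod 13), and since 1⁻¹ ≡ 1 (mod 13), t ≡ 5. Hence x ≡ 1 + 27·5 = 136 (mod 351).
From x ≡ 136 (mod 351) write x = 136 + 351t. Substituting into x ≡ 14 (mod 17) gives 351t ≡ 14 (mod 17), and since 11⁻¹ ≡ 14 (mod 17), t ≡ 9. Hence x ≡ 136 + 351·9 = 3295 (mod 5967).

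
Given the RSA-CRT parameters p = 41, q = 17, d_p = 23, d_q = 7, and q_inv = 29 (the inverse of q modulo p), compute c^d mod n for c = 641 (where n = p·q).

177

m₁ = c^(d_p) mod p: c ≡ 26 (mod 41), and 26^23 mod 41 = 13.
m₂ = c^(d_q) mod q: c ≡ 12 (mod 17), and 12^7 mod 17 = 7.
h = q_inv·(m₁ − m₂) mod p = 29·(13 − 7) mod 41 = 10.
m = m₂ + h·q = 7 + 10·17 = 177.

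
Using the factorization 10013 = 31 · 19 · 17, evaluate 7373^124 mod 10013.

191

Mod 31: 7373 ≡ 26; by Fermat, exponent reduces to 124 mod 30 = 4; 26^4 ≡ 5 (mod 31).
Mod 19: 7373 ≡ 1; by Fermat, exponent reduces to 124 mod 18 = 16; 1^16 ≡ 1 (mod 19).
Mod 17: 7373 ≡ 12; by Fermat, exponent reduces to 124 mod 16 = 12; 12^12 ≡ 4 (mod 17).
Combine by CRT: x ≡ 5 (mod 31), x ≡ 1 (mod 19), x ≡ 4 (mod 17) ⇒ x ≡ 191 (mod 10013).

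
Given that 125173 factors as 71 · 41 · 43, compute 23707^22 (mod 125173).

Mod 71: 23707 ≡ 64; 64^22 ≡ 38 (mod 71).
Mod 41: 23707 ≡ 9; 9^22 ≡ 40 (mod 41).
Mod 43: 23707 ≡ 14; 14^22 ≡ 14 (mod 43).
Combine by CRT: x ≡ 38 (mod 71), x ≡ 40 (mod 41), x ≡ 14 (mod 43) ⇒ x ≡ 27018 (mod 125173).

27018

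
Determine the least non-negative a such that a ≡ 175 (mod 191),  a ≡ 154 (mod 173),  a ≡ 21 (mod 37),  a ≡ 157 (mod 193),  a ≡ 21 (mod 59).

The moduli are pairwise coprime; N = 191·173·37·193·59 = 13921643717.
N/191 = 72888187; 72888187 ≡ 104 (mod 191); 104·90 ≡ 1, so inverse 90.
N/173 = 80471929; 80471929 ≡ 114 (mod 173); 114·129 ≡ 1, so inverse 129.
N/37 = 376260641; 376260641 ≡ 19 (mod 37); 19·2 ≡ 1, so inverse 2.
N/193 = 72132869; 72132869 ≡ 84 (mod 193); 84·108 ≡ 1, so inverse 108.
N/59 = 235960063; 235960063 ≡ 6 (mod 59); 6·10 ≡ 1, so inverse 10.
a ≡ 175·72888187·90 + 154·80471929·129 + 21·376260641·2 + 157·72132869·108 + 21·235960063·10 = 4035083773680.
4035083773680 mod 13921643717 = 11728739467.

11728739467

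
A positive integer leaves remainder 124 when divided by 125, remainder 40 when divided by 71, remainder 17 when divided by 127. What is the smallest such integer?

The moduli are pairwise coprime; N = 125·71·127 = 1127125.
N/125 = 9017; 9017 ≡ 17 (mod 125); 17·103 ≡ 1, so inverse 103.
N/71 = 15875; 15875 ≡ 42 (mod 71); 42·22 ≡ 1, so inverse 22.
N/127 = 8875; 8875 ≡ 112 (mod 127); 112·110 ≡ 1, so inverse 110.
x ≡ 124·9017·103 + 40·15875·22 + 17·8875·110 = 145731374.
145731374 mod 1127125 = 332249.

332249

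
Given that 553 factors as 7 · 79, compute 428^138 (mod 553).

Mod 7: 428 ≡ 1; since 6 | 138, by Fermat 1^138 ≡ 1 (mod 7).
Mod 79: 428 ≡ 33; by Fermat, exponent reduces to 138 mod 78 = 60; 33^60 ≡ 18 (mod 79).
Combine by CRT: x ≡ 1 (mod 7), x ≡ 18 (mod 79) ⇒ x ≡ 176 (mod 553).

176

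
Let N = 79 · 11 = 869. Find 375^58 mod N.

Mod 79: 375 ≡ 59; 59^58 ≡ 2 (mod 79).
Mod 11: 375 ≡ 1; by Fermat, exponent reduces to 58 mod 10 = 8; 1^8 ≡ 1 (mod 11).
Combine by CRT: x ≡ 2 (mod 79), x ≡ 1 (mod 11) ⇒ x ≡ 397 (mod 869).

397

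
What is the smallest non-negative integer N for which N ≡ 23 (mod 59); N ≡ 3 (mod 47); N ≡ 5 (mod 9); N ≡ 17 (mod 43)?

680234

Combine the congruences pairwise.
From N ≡ 23 (mod 59) write N = 23 + 59t. Substituting into N ≡ 3 (mod 47) gives 59t ≡ 27 (mod 47), and since 12⁻¹ ≡ 4 (mod 47), t ≡ 14. Hence N ≡ 23 + 59·14 = 849 (mod 2773).
From N ≡ 849 (mod 2773) write N = 849 + 2773t. Substituting into N ≡ 5 (mod 9) gives 2773t ≡ 2 (mod 9), and since 1⁻¹ ≡ 1 (mod 9), t ≡ 2. Hence N ≡ 849 + 2773·2 = 6395 (mod 24957).
From N ≡ 6395 (mod 24957) write N = 6395 + 24957t. Substituting into N ≡ 17 (mod 43) gives 24957t ≡ 29 (mod 43), and since 17⁻¹ ≡ 38 (mod 43), t ≡ 27. Hence N ≡ 6395 + 24957·27 = 680234 (mod 1073151).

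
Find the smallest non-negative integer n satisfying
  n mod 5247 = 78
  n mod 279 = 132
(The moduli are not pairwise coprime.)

157488

Combine the congruences pairwise.
gcd(5247, 279) = 9 and 9 | (132 − 78), so the pair is consistent; merging gives n ≡ 157488 (mod 162657), where 162657 = lcm(5247, 279).
The solution is unique modulo lcm(5247, 279) = 162657.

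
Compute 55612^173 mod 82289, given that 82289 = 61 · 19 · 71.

Mod 61: 55612 ≡ 41; by Fermat, exponent reduces to 173 mod 60 = 53; 41^53 ≡ 52 (mod 61).
Mod 19: 55612 ≡ 18; by Fermat, exponent reduces to 173 mod 18 = 11; 18^11 ≡ 18 (mod 19).
Mod 71: 55612 ≡ 19; by Fermat, exponent reduces to 173 mod 70 = 33; 19^33 ≡ 12 (mod 71).
Combine by CRT: x ≡ 52 (mod 61), x ≡ 18 (mod 19), x ≡ 12 (mod 71) ⇒ x ≡ 52268 (mod 82289).

52268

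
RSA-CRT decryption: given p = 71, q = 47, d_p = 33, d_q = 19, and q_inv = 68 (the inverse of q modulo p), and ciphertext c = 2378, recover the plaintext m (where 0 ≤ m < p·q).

2552

m₁ = c^(d_p) mod p: c ≡ 35 (mod 71), and 35^33 mod 71 = 67.
m₂ = c^(d_q) mod q: c ≡ 28 (mod 47), and 28^19 mod 47 = 14.
h = q_inv·(m₁ − m₂) mod p = 68·(67 − 14) mod 71 = 54.
m = m₂ + h·q = 14 + 54·47 = 2552.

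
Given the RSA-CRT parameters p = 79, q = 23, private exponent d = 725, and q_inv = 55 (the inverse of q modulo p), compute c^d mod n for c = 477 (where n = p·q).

548

d_p = d mod (p−1) = 725 mod 78 = 23; d_q = d mod (q−1) = 21.
m₁ = c^(d_p) mod p: c ≡ 3 (mod 79), and 3^23 mod 79 = 74.
m₂ = c^(d_q) mod q: c ≡ 17 (mod 23), and 17^21 mod 23 = 19.
h = q_inv·(m₁ − m₂) mod p = 55·(74 − 19) mod 79 = 23.
m = m₂ + h·q = 19 + 23·23 = 548.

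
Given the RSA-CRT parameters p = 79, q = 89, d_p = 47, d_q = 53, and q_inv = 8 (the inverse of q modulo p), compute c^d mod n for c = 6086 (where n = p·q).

1102

m₁ = c^(d_p) mod p: c ≡ 3 (mod 79), and 3^47 mod 79 = 75.
m₂ = c^(d_q) mod q: c ≡ 34 (mod 89), and 34^53 mod 89 = 34.
h = q_inv·(m₁ − m₂) mod p = 8·(75 − 34) mod 79 = 12.
m = m₂ + h·q = 34 + 12·89 = 1102.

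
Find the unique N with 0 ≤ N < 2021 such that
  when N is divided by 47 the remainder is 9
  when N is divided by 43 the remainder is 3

From N ≡ 9 (mod 47) write N = 9 + 47t. Substituting into N ≡ 3 (mod 43) gives 47t ≡ 37 (mod 43), and since 4⁻¹ ≡ 11 (mod 43), t ≡ 20. Hence N ≡ 9 + 47·20 = 949 (mod 2021).

949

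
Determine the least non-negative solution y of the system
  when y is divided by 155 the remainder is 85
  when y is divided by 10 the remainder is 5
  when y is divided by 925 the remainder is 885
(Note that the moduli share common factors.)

34185

Combine the congruences pairwise.
gcd(155, 10) = 5 and 5 | (5 − 85), so the pair is consistent; merging gives y ≡ 85 (mod 310), where 310 = lcm(155, 10).
gcd(310, 925) = 5 and 5 | (885 − 85), so the pair is consistent; merging gives y ≡ 34185 (mod 57350), where 57350 = lcm(310, 925).
The solution is unique modulo lcm(155, 10, 925) = 57350.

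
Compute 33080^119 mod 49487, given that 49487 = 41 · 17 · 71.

27259

Mod 41: 33080 ≡ 34; by Fermat, exponent reduces to 119 mod 40 = 39; 34^39 ≡ 35 (mod 41).
Mod 17: 33080 ≡ 15; by Fermat, exponent reduces to 119 mod 16 = 7; 15^7 ≡ 8 (mod 17).
Mod 71: 33080 ≡ 65; by Fermat, exponent reduces to 119 mod 70 = 49; 65^49 ≡ 66 (mod 71).
Combine by CRT: x ≡ 35 (mod 41), x ≡ 8 (mod 17), x ≡ 66 (mod 71) ⇒ x ≡ 27259 (mod 49487).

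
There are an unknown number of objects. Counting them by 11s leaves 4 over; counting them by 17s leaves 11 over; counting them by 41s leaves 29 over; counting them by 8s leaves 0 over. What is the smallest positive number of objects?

From N ≡ 4 (mod 11) write N = 4 + 11t. Substituting into N ≡ 11 (mod 17) gives 11t ≡ 7 (mod 17), and since 11⁻¹ ≡ 14 (mod 17), t ≡ 13. Hence N ≡ 4 + 11·13 = 147 (mod 187).
From N ≡ 147 (mod 187) write N = 147 + 187t. Substituting into N ≡ 29 (mod 41) gives 187t ≡ 5 (mod 41), and since 23⁻¹ ≡ 25 (mod 41), t ≡ 2. Hence N ≡ 147 + 187·2 = 521 (mod 7667).
From N ≡ 521 (mod 7667) write N = 521 + 7667t. Substituting into N ≡ 0 (mod 8) gives 7667t ≡ 7 (mod 8), and since 3⁻¹ ≡ 3 (mod 8), t ≡ 5. Hence N ≡ 521 + 7667·5 = 38856 (mod 61336).

38856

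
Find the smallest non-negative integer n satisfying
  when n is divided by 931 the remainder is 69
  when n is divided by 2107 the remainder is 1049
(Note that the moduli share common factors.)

32654

gcd(931, 2107) = 49 and 49 | (1049 − 69), so the pair is consistent; merging gives n ≡ 32654 (mod 40033), where 40033 = lcm(931, 2107).
The solution is unique modulo lcm(931, 2107) = 40033.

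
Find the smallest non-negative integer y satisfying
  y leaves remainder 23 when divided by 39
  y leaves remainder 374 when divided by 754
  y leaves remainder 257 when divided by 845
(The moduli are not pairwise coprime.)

gcd(39, 754) = 13 and 13 | (374 − 23), so the pair is consistent; merging gives y ≡ 374 (mod 2262), where 2262 = lcm(39, 754).
gcd(2262, 845) = 13 and 13 | (257 − 374), so the pair is consistent; merging gives y ≡ 43352 (mod 147030), where 147030 = lcm(2262, 845).
The solution is unique modulo lcm(39, 754, 845) = 147030.

43352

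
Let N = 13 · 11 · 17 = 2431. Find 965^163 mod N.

Mod 13: 965 ≡ 3; by Fermat, exponent reduces to 163 mod 12 = 7; 3^7 ≡ 3 (mod 13).
Mod 11: 965 ≡ 8; by Fermat, exponent reduces to 163 mod 10 = 3; 8^3 ≡ 6 (mod 11).
Mod 17: 965 ≡ 13; by Fermat, exponent reduces to 163 mod 16 = 3; 13^3 ≡ 4 (mod 17).
Combine by CRT: x ≡ 3 (mod 13), x ≡ 6 (mod 11), x ≡ 4 (mod 17) ⇒ x ≡ 1381 (mod 2431).

1381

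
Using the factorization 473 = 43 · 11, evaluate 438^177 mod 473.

Mod 43: 438 ≡ 8; by Fermat, exponent reduces to 177 mod 42 = 9; 8^9 ≡ 22 (mod 43).
Mod 11: 438 ≡ 9; by Fermat, exponent reduces to 177 mod 10 = 7; 9^7 ≡ 4 (mod 11).
Combine by CRT: x ≡ 22 (mod 43), x ≡ 4 (mod 11) ⇒ x ≡ 323 (mod 473).

323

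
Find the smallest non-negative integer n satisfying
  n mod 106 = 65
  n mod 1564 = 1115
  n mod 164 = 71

gcd(106, 1564) = 2 and 2 | (1115 − 65), so the pair is consistent; merging gives n ≡ 32395 (mod 82892), where 82892 = lcm(106, 1564).
gcd(82892, 164) = 4 and 4 | (71 − 32395), so the pair is consistent; merging gives n ≡ 1524451 (mod 3398572), where 3398572 = lcm(82892, 164).
The solution is unique modulo lcm(106, 1564, 164) = 3398572.

1524451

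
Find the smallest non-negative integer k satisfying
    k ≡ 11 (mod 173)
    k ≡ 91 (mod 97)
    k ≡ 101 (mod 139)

796849

The moduli are pairwise coprime; N = 173·97·139 = 2332559.
N/173 = 13483; 13483 ≡ 162 (mod 173); 162·110 ≡ 1, so inverse 110.
N/97 = 24047; 24047 ≡ 88 (mod 97); 88·43 ≡ 1, so inverse 43.
N/139 = 16781; 16781 ≡ 101 (mod 139); 101·128 ≡ 1, so inverse 128.
k ≡ 11·13483·110 + 91·24047·43 + 101·16781·128 = 327355109.
327355109 mod 2332559 = 796849.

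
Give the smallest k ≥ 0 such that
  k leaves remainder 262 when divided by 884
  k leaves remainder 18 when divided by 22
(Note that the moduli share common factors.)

gcd(884, 22) = 2 and 2 | (18 − 262), so the pair is consistent; merging gives k ≡ 4682 (mod 9724), where 9724 = lcm(884, 22).
The solution is unique modulo lcm(884, 22) = 9724.

4682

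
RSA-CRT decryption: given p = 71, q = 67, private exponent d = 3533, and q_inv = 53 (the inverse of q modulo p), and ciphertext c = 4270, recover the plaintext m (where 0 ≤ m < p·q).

d_p = d mod (p−1) = 3533 mod 70 = 33; d_q = d mod (q−1) = 35.
m₁ = c^(d_p) mod p: c ≡ 10 (mod 71), and 10^33 mod 71 = 49.
m₂ = c^(d_q) mod q: c ≡ 49 (mod 67), and 49^35 mod 67 = 56.
h = q_inv·(m₁ − m₂) mod p = 53·(49 − 56) mod 71 = 55.
m = m₂ + h·q = 56 + 55·67 = 3741.

3741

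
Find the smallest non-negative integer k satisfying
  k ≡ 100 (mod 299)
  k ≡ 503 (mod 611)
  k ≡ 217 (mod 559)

220463

Combine the congruences pairwise.
gcd(299, 611) = 13 and 13 | (503 − 100), so the pair is consistent; merging gives k ≡ 9668 (mod 14053), where 14053 = lcm(299, 611).
gcd(14053, 559) = 13 and 13 | (217 − 9668), so the pair is consistent; merging gives k ≡ 220463 (mod 604279), where 604279 = lcm(14053, 559).
The solution is unique modulo lcm(299, 611, 559) = 604279.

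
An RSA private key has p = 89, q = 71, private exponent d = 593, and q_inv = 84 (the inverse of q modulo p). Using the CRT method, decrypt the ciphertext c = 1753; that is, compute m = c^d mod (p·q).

d_p = d mod (p−1) = 593 mod 88 = 65; d_q = d mod (q−1) = 33.
m₁ = c^(d_p) mod p: c ≡ 62 (mod 89), and 62^65 mod 89 = 35.
m₂ = c^(d_q) mod q: c ≡ 49 (mod 71), and 49^33 mod 71 = 60.
h = q_inv·(m₁ − m₂) mod p = 84·(35 − 60) mod 89 = 36.
m = m₂ + h·q = 60 + 36·71 = 2616.

2616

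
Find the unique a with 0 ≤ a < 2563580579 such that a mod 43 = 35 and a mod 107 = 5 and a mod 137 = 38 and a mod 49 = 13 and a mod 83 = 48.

The moduli are pairwise coprime; N = 43·107·137·49·83 = 2563580579.
N/43 = 59618153; 59618153 ≡ 29 (mod 43); 29·3 ≡ 1, so inverse 3.
N/107 = 23958697; 23958697 ≡ 6 (mod 107); 6·18 ≡ 1, so inverse 18.
N/137 = 18712267; 18712267 ≡ 122 (mod 137); 122·73 ≡ 1, so inverse 73.
N/49 = 52317971; 52317971 ≡ 34 (mod 49); 34·13 ≡ 1, so inverse 13.
N/83 = 30886513; 30886513 ≡ 55 (mod 83); 55·80 ≡ 1, so inverse 80.
a ≡ 35·59618153·3 + 5·23958697·18 + 38·18712267·73 + 13·52317971·13 + 48·30886513·80 = 187769964472.
187769964472 mod 2563580579 = 628582205.

628582205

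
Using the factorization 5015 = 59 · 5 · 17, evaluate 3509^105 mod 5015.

Mod 59: 3509 ≡ 28; by Fermat, exponent reduces to 105 mod 58 = 47; 28^47 ≡ 25 (mod 59).
Mod 5: 3509 ≡ 4; by Fermat, exponent reduces to 105 mod 4 = 1; 4^1 ≡ 4 (mod 5).
Mod 17: 3509 ≡ 7; by Fermat, exponent reduces to 105 mod 16 = 9; 7^9 ≡ 10 (mod 17).
Combine by CRT: x ≡ 25 (mod 59), x ≡ 4 (mod 5), x ≡ 10 (mod 17) ⇒ x ≡ 4804 (mod 5015).

4804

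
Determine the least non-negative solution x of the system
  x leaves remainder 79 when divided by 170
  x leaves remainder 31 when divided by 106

6709

gcd(170, 106) = 2 and 2 | (31 − 79), so the pair is consistent; merging gives x ≡ 6709 (mod 9010), where 9010 = lcm(170, 106).
The solution is unique modulo lcm(170, 106) = 9010.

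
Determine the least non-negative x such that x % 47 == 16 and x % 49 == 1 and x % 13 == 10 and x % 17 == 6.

358485

The moduli are pairwise coprime; N = 47·49·13·17 = 508963.
N/47 = 10829; 10829 ≡ 19 (mod 47); 19·5 ≡ 1, so inverse 5.
N/49 = 10387; 10387 ≡ 48 (mod 49); 48·48 ≡ 1, so inverse 48.
N/13 = 39151; 39151 ≡ 8 (mod 13); 8·5 ≡ 1, so inverse 5.
N/17 = 29939; 29939 ≡ 2 (mod 17); 2·9 ≡ 1, so inverse 9.
x ≡ 16·10829·5 + 1·10387·48 + 10·39151·5 + 6·29939·9 = 4939152.
4939152 mod 508963 = 358485.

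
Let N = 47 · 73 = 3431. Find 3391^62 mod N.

632

Mod 47: 3391 ≡ 7; by Fermat, exponent reduces to 62 mod 46 = 16; 7^16 ≡ 21 (mod 47).
Mod 73: 3391 ≡ 33; 33^62 ≡ 48 (mod 73).
Combine by CRT: x ≡ 21 (mod 47), x ≡ 48 (mod 73) ⇒ x ≡ 632 (mod 3431).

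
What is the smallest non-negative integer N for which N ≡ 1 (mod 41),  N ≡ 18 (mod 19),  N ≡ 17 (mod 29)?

2830

The moduli are pairwise coprime; M = 41·19·29 = 22591.
M/41 = 551; 551 ≡ 18 (mod 41); 18·16 ≡ 1, so inverse 16.
M/19 = 1189; 1189 ≡ 11 (mod 19); 11·7 ≡ 1, so inverse 7.
M/29 = 779; 779 ≡ 25 (mod 29); 25·7 ≡ 1, so inverse 7.
N ≡ 1·551·16 + 18·1189·7 + 17·779·7 = 251331.
251331 mod 22591 = 2830.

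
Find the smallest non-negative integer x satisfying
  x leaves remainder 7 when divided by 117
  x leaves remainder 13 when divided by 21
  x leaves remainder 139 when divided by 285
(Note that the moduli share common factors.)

34054

gcd(117, 21) = 3 and 3 | (13 − 7), so the pair is consistent; merging gives x ≡ 475 (mod 819), where 819 = lcm(117, 21).
gcd(819, 285) = 3 and 3 | (139 − 475), so the pair is consistent; merging gives x ≡ 34054 (mod 77805), where 77805 = lcm(819, 285).
The solution is unique modulo lcm(117, 21, 285) = 77805.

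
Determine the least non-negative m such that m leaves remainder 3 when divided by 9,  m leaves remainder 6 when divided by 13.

84

From m ≡ 3 (mod 9) write m = 3 + 9t. Substituting into m ≡ 6 (mod 13) gives 9t ≡ 3 (mod 13), and since 9⁻¹ ≡ 3 (mod 13), t ≡ 9. Hence m ≡ 3 + 9·9 = 84 (mod 117).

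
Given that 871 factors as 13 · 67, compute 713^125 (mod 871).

410

Mod 13: 713 ≡ 11; by Fermat, exponent reduces to 125 mod 12 = 5; 11^5 ≡ 7 (mod 13).
Mod 67: 713 ≡ 43; by Fermat, exponent reduces to 125 mod 66 = 59; 43^59 ≡ 8 (mod 67).
Combine by CRT: x ≡ 7 (mod 13), x ≡ 8 (mod 67) ⇒ x ≡ 410 (mod 871).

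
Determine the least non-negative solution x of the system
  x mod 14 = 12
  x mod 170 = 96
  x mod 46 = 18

15566

Combine the congruences pairwise.
gcd(14, 170) = 2 and 2 | (96 − 12), so the pair is consistent; merging gives x ≡ 96 (mod 1190), where 1190 = lcm(14, 170).
gcd(1190, 46) = 2 and 2 | (18 − 96), so the pair is consistent; merging gives x ≡ 15566 (mod 27370), where 27370 = lcm(1190, 46).
The solution is unique modulo lcm(14, 170, 46) = 27370.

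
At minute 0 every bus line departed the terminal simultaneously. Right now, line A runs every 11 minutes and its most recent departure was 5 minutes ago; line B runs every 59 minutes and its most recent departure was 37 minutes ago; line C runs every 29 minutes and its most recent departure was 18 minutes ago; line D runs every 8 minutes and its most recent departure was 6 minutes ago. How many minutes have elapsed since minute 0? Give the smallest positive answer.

36558

From t ≡ 5 (mod 11) write t = 5 + 11s. Substituting into t ≡ 37 (mod 59) gives 11s ≡ 32 (mod 59), and since 11⁻¹ ≡ 43 (mod 59), s ≡ 19. Hence t ≡ 5 + 11·19 = 214 (mod 649).
From t ≡ 214 (mod 649) write t = 214 + 649s. Substituting into t ≡ 18 (mod 29) gives 649s ≡ 7 (mod 29), and since 11⁻¹ ≡ 8 (mod 29), s ≡ 27. Hence t ≡ 214 + 649·27 = 17737 (mod 18821).
From t ≡ 17737 (mod 18821) write t = 17737 + 18821s. Substituting into t ≡ 6 (mod 8) gives 18821s ≡ 5 (mod 8), and since 5⁻¹ ≡ 5 (mod 8), s ≡ 1. Hence t ≡ 17737 + 18821·1 = 36558 (mod 150568).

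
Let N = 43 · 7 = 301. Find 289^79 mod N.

282

Mod 43: 289 ≡ 31; by Fermat, exponent reduces to 79 mod 42 = 37; 31^37 ≡ 24 (mod 43).
Mod 7: 289 ≡ 2; by Fermat, exponent reduces to 79 mod 6 = 1; 2^1 ≡ 2 (mod 7).
Combine by CRT: x ≡ 24 (mod 43), x ≡ 2 (mod 7) ⇒ x ≡ 282 (mod 301).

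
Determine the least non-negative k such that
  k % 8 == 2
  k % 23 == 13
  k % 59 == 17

3026

From k ≡ 2 (mod 8) write k = 2 + 8t. Substituting into k ≡ 13 (mod 23) gives 8t ≡ 11 (mod 23), and since 8⁻¹ ≡ 3 (mod 23), t ≡ 10. Hence k ≡ 2 + 8·10 = 82 (mod 184).
From k ≡ 82 (mod 184) write k = 82 + 184t. Substituting into k ≡ 17 (mod 59) gives 184t ≡ 53 (mod 59), and since 7⁻¹ ≡ 17 (mod 59), t ≡ 16. Hence k ≡ 82 + 184·16 = 3026 (mod 10856).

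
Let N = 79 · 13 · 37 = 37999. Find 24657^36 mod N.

Mod 79: 24657 ≡ 9; 9^36 ≡ 22 (mod 79).
Mod 13: 24657 ≡ 9; since 12 | 36, by Fermat 9^36 ≡ 1 (mod 13).
Mod 37: 24657 ≡ 15; since 36 | 36, by Fermat 15^36 ≡ 1 (mod 37).
Combine by CRT: x ≡ 22 (mod 79), x ≡ 1 (mod 13), x ≡ 1 (mod 37) ⇒ x ≡ 1444 (mod 37999).

1444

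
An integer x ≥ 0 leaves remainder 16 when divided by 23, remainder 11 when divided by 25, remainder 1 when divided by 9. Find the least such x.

361

The moduli are pairwise coprime; N = 23·25·9 = 5175.
N/23 = 225; 225 ≡ 18 (mod 23); 18·9 ≡ 1, so inverse 9.
N/25 = 207; 207 ≡ 7 (mod 25); 7·18 ≡ 1, so inverse 18.
N/9 = 575; 575 ≡ 8 (mod 9); 8·8 ≡ 1, so inverse 8.
x ≡ 16·225·9 + 11·207·18 + 1·575·8 = 77986.
77986 mod 5175 = 361.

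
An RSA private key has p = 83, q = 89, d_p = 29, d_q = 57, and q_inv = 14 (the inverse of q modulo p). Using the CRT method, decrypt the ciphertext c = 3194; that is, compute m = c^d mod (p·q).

4468

m₁ = c^(d_p) mod p: c ≡ 40 (mod 83), and 40^29 mod 83 = 69.
m₂ = c^(d_q) mod q: c ≡ 79 (mod 89), and 79^57 mod 89 = 18.
h = q_inv·(m₁ − m₂) mod p = 14·(69 − 18) mod 83 = 50.
m = m₂ + h·q = 18 + 50·89 = 4468.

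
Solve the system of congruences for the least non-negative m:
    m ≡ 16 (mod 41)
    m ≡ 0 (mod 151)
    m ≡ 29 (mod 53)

96489

From m ≡ 16 (mod 41) write m = 16 + 41t. Substituting into m ≡ 0 (mod 151) gives 41t ≡ 135 (mod 151), and since 41⁻¹ ≡ 70 (mod 151), t ≡ 88. Hence m ≡ 16 + 41·88 = 3624 (mod 6191).
From m ≡ 3624 (mod 6191) write m = 3624 + 6191t. Substituting into m ≡ 29 (mod 53) gives 6191t ≡ 9 (mod 53), and since 43⁻¹ ≡ 37 (mod 53), t ≡ 15. Hence m ≡ 3624 + 6191·15 = 96489 (mod 328123).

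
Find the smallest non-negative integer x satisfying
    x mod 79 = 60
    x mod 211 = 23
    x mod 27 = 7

The moduli are pairwise coprime; N = 79·211·27 = 450063.
N/79 = 5697; 5697 ≡ 9 (mod 79); 9·44 ≡ 1, so inverse 44.
N/211 = 2133; 2133 ≡ 23 (mod 211); 23·156 ≡ 1, so inverse 156.
N/27 = 16669; 16669 ≡ 10 (mod 27); 10·19 ≡ 1, so inverse 19.
x ≡ 60·5697·44 + 23·2133·156 + 7·16669·19 = 24910261.
24910261 mod 450063 = 156796.

156796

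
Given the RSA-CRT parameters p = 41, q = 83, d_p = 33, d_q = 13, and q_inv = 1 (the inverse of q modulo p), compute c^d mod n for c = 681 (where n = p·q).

m₁ = c^(d_p) mod p: c ≡ 25 (mod 41), and 25^33 mod 41 = 4.
m₂ = c^(d_q) mod q: c ≡ 17 (mod 83), and 17^13 mod 83 = 3.
h = q_inv·(m₁ − m₂) mod p = 1·(4 − 3) mod 41 = 1.
m = m₂ + h·q = 3 + 1·83 = 86.

86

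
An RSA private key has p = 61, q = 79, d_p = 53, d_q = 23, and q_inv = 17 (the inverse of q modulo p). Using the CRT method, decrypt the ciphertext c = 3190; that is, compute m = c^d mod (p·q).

1311

m₁ = c^(d_p) mod p: c ≡ 18 (mod 61), and 18^53 mod 61 = 30.
m₂ = c^(d_q) mod q: c ≡ 30 (mod 79), and 30^23 mod 79 = 47.
h = q_inv·(m₁ − m₂) mod p = 17·(30 − 47) mod 61 = 16.
m = m₂ + h·q = 47 + 16·79 = 1311.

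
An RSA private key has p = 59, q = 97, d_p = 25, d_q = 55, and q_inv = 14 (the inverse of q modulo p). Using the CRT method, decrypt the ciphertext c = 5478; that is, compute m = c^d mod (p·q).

5305

m₁ = c^(d_p) mod p: c ≡ 50 (mod 59), and 50^25 mod 59 = 54.
m₂ = c^(d_q) mod q: c ≡ 46 (mod 97), and 46^55 mod 97 = 67.
h = q_inv·(m₁ − m₂) mod p = 14·(54 − 67) mod 59 = 54.
m = m₂ + h·q = 67 + 54·97 = 5305.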